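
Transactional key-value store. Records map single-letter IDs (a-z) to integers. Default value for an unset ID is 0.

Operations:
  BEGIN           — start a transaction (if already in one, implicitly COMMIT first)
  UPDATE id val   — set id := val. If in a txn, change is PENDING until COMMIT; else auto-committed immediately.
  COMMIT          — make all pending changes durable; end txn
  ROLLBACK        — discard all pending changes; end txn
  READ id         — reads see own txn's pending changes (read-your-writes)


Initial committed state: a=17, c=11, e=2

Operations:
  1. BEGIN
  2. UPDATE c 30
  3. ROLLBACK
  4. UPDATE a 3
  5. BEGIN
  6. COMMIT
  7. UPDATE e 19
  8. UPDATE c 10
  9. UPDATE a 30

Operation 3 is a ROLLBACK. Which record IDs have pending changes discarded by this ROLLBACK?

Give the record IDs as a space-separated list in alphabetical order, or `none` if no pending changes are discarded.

Initial committed: {a=17, c=11, e=2}
Op 1: BEGIN: in_txn=True, pending={}
Op 2: UPDATE c=30 (pending; pending now {c=30})
Op 3: ROLLBACK: discarded pending ['c']; in_txn=False
Op 4: UPDATE a=3 (auto-commit; committed a=3)
Op 5: BEGIN: in_txn=True, pending={}
Op 6: COMMIT: merged [] into committed; committed now {a=3, c=11, e=2}
Op 7: UPDATE e=19 (auto-commit; committed e=19)
Op 8: UPDATE c=10 (auto-commit; committed c=10)
Op 9: UPDATE a=30 (auto-commit; committed a=30)
ROLLBACK at op 3 discards: ['c']

Answer: c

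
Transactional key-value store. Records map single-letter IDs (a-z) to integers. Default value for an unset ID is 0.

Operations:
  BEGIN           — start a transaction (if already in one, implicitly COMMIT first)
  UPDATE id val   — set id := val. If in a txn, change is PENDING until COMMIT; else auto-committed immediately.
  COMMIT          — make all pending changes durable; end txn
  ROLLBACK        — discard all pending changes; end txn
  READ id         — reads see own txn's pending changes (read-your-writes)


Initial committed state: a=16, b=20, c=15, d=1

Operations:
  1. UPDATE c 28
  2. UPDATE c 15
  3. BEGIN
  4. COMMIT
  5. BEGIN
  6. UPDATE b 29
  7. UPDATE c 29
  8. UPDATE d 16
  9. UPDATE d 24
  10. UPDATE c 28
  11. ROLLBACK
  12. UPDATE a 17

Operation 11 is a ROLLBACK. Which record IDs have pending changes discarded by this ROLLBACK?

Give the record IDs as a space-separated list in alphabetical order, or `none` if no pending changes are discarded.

Answer: b c d

Derivation:
Initial committed: {a=16, b=20, c=15, d=1}
Op 1: UPDATE c=28 (auto-commit; committed c=28)
Op 2: UPDATE c=15 (auto-commit; committed c=15)
Op 3: BEGIN: in_txn=True, pending={}
Op 4: COMMIT: merged [] into committed; committed now {a=16, b=20, c=15, d=1}
Op 5: BEGIN: in_txn=True, pending={}
Op 6: UPDATE b=29 (pending; pending now {b=29})
Op 7: UPDATE c=29 (pending; pending now {b=29, c=29})
Op 8: UPDATE d=16 (pending; pending now {b=29, c=29, d=16})
Op 9: UPDATE d=24 (pending; pending now {b=29, c=29, d=24})
Op 10: UPDATE c=28 (pending; pending now {b=29, c=28, d=24})
Op 11: ROLLBACK: discarded pending ['b', 'c', 'd']; in_txn=False
Op 12: UPDATE a=17 (auto-commit; committed a=17)
ROLLBACK at op 11 discards: ['b', 'c', 'd']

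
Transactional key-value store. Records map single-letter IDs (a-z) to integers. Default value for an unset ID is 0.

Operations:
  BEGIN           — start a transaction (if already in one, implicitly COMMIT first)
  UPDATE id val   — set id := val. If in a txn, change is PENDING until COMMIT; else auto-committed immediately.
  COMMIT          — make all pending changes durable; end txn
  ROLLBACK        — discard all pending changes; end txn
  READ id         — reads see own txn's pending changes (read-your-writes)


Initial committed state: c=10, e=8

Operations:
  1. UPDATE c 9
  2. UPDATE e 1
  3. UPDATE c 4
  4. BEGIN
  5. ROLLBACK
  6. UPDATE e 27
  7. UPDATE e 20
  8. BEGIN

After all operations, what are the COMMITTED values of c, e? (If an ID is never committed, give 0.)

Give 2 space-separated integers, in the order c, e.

Initial committed: {c=10, e=8}
Op 1: UPDATE c=9 (auto-commit; committed c=9)
Op 2: UPDATE e=1 (auto-commit; committed e=1)
Op 3: UPDATE c=4 (auto-commit; committed c=4)
Op 4: BEGIN: in_txn=True, pending={}
Op 5: ROLLBACK: discarded pending []; in_txn=False
Op 6: UPDATE e=27 (auto-commit; committed e=27)
Op 7: UPDATE e=20 (auto-commit; committed e=20)
Op 8: BEGIN: in_txn=True, pending={}
Final committed: {c=4, e=20}

Answer: 4 20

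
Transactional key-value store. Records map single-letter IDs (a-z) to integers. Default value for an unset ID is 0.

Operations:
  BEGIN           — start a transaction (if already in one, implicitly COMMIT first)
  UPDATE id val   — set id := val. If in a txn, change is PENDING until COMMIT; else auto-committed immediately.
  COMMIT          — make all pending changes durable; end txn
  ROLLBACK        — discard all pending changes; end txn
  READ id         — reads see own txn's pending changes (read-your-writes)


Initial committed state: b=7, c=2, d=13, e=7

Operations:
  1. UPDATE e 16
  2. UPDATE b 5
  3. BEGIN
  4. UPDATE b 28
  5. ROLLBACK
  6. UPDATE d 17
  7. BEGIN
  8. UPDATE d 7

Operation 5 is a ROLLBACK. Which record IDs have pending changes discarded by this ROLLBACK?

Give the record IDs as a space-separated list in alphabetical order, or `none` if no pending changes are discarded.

Initial committed: {b=7, c=2, d=13, e=7}
Op 1: UPDATE e=16 (auto-commit; committed e=16)
Op 2: UPDATE b=5 (auto-commit; committed b=5)
Op 3: BEGIN: in_txn=True, pending={}
Op 4: UPDATE b=28 (pending; pending now {b=28})
Op 5: ROLLBACK: discarded pending ['b']; in_txn=False
Op 6: UPDATE d=17 (auto-commit; committed d=17)
Op 7: BEGIN: in_txn=True, pending={}
Op 8: UPDATE d=7 (pending; pending now {d=7})
ROLLBACK at op 5 discards: ['b']

Answer: b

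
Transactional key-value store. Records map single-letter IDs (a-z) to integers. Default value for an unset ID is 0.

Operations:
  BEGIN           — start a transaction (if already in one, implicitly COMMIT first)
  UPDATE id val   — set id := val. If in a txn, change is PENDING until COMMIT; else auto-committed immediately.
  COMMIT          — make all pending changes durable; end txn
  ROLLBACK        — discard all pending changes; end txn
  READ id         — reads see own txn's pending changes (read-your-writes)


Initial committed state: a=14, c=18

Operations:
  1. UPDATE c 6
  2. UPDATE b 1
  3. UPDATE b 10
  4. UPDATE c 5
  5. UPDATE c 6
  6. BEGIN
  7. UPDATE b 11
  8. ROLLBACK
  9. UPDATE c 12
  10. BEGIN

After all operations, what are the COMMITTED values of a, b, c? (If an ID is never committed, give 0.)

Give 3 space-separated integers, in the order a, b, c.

Initial committed: {a=14, c=18}
Op 1: UPDATE c=6 (auto-commit; committed c=6)
Op 2: UPDATE b=1 (auto-commit; committed b=1)
Op 3: UPDATE b=10 (auto-commit; committed b=10)
Op 4: UPDATE c=5 (auto-commit; committed c=5)
Op 5: UPDATE c=6 (auto-commit; committed c=6)
Op 6: BEGIN: in_txn=True, pending={}
Op 7: UPDATE b=11 (pending; pending now {b=11})
Op 8: ROLLBACK: discarded pending ['b']; in_txn=False
Op 9: UPDATE c=12 (auto-commit; committed c=12)
Op 10: BEGIN: in_txn=True, pending={}
Final committed: {a=14, b=10, c=12}

Answer: 14 10 12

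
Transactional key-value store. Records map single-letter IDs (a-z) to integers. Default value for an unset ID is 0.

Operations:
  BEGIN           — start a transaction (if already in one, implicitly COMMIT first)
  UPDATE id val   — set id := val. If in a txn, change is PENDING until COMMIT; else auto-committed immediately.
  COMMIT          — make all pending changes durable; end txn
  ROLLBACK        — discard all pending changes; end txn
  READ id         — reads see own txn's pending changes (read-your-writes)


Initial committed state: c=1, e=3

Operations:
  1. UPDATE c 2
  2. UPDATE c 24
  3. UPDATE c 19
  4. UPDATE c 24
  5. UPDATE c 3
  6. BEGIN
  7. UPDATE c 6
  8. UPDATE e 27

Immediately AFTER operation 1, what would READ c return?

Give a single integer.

Initial committed: {c=1, e=3}
Op 1: UPDATE c=2 (auto-commit; committed c=2)
After op 1: visible(c) = 2 (pending={}, committed={c=2, e=3})

Answer: 2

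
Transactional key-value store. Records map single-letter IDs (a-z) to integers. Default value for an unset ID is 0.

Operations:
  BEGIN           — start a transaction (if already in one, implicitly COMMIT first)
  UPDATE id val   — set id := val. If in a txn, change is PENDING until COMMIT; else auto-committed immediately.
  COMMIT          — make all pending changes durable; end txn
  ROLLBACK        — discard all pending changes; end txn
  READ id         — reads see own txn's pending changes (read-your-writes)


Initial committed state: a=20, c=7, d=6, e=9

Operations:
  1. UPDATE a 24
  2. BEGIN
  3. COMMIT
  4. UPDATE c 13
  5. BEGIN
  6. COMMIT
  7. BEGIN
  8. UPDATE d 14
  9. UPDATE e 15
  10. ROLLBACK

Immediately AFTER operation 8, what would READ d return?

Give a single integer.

Initial committed: {a=20, c=7, d=6, e=9}
Op 1: UPDATE a=24 (auto-commit; committed a=24)
Op 2: BEGIN: in_txn=True, pending={}
Op 3: COMMIT: merged [] into committed; committed now {a=24, c=7, d=6, e=9}
Op 4: UPDATE c=13 (auto-commit; committed c=13)
Op 5: BEGIN: in_txn=True, pending={}
Op 6: COMMIT: merged [] into committed; committed now {a=24, c=13, d=6, e=9}
Op 7: BEGIN: in_txn=True, pending={}
Op 8: UPDATE d=14 (pending; pending now {d=14})
After op 8: visible(d) = 14 (pending={d=14}, committed={a=24, c=13, d=6, e=9})

Answer: 14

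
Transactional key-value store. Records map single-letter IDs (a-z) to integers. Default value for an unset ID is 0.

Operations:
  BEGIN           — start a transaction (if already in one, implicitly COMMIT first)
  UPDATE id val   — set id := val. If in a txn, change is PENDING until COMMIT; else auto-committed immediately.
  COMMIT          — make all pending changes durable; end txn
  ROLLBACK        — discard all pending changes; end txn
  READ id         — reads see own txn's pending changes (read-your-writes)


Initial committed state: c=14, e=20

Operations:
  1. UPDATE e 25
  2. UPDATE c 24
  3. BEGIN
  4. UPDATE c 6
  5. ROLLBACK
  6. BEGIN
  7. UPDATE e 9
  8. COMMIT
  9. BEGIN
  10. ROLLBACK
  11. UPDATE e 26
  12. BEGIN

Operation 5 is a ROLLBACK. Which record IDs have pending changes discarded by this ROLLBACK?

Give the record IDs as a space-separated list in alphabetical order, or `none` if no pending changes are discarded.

Answer: c

Derivation:
Initial committed: {c=14, e=20}
Op 1: UPDATE e=25 (auto-commit; committed e=25)
Op 2: UPDATE c=24 (auto-commit; committed c=24)
Op 3: BEGIN: in_txn=True, pending={}
Op 4: UPDATE c=6 (pending; pending now {c=6})
Op 5: ROLLBACK: discarded pending ['c']; in_txn=False
Op 6: BEGIN: in_txn=True, pending={}
Op 7: UPDATE e=9 (pending; pending now {e=9})
Op 8: COMMIT: merged ['e'] into committed; committed now {c=24, e=9}
Op 9: BEGIN: in_txn=True, pending={}
Op 10: ROLLBACK: discarded pending []; in_txn=False
Op 11: UPDATE e=26 (auto-commit; committed e=26)
Op 12: BEGIN: in_txn=True, pending={}
ROLLBACK at op 5 discards: ['c']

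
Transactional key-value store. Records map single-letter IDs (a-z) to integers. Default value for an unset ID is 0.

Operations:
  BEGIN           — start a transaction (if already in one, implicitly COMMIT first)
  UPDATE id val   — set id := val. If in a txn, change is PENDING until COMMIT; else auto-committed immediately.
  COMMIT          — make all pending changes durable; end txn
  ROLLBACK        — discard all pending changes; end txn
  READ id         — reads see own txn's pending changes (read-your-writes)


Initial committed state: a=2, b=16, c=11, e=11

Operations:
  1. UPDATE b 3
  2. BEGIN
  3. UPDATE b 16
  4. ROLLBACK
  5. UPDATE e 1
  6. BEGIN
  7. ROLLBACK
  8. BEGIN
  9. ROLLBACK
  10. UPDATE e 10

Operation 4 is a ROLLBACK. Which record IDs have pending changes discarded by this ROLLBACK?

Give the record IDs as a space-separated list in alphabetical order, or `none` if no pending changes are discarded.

Answer: b

Derivation:
Initial committed: {a=2, b=16, c=11, e=11}
Op 1: UPDATE b=3 (auto-commit; committed b=3)
Op 2: BEGIN: in_txn=True, pending={}
Op 3: UPDATE b=16 (pending; pending now {b=16})
Op 4: ROLLBACK: discarded pending ['b']; in_txn=False
Op 5: UPDATE e=1 (auto-commit; committed e=1)
Op 6: BEGIN: in_txn=True, pending={}
Op 7: ROLLBACK: discarded pending []; in_txn=False
Op 8: BEGIN: in_txn=True, pending={}
Op 9: ROLLBACK: discarded pending []; in_txn=False
Op 10: UPDATE e=10 (auto-commit; committed e=10)
ROLLBACK at op 4 discards: ['b']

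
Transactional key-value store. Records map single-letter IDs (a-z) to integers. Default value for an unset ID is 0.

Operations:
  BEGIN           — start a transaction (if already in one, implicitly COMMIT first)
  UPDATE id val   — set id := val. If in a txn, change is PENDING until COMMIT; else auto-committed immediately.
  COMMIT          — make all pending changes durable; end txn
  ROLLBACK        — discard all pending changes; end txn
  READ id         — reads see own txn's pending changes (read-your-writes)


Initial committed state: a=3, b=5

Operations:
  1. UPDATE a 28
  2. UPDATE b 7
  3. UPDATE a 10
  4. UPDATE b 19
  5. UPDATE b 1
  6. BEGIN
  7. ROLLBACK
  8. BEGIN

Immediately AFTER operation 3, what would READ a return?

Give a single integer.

Answer: 10

Derivation:
Initial committed: {a=3, b=5}
Op 1: UPDATE a=28 (auto-commit; committed a=28)
Op 2: UPDATE b=7 (auto-commit; committed b=7)
Op 3: UPDATE a=10 (auto-commit; committed a=10)
After op 3: visible(a) = 10 (pending={}, committed={a=10, b=7})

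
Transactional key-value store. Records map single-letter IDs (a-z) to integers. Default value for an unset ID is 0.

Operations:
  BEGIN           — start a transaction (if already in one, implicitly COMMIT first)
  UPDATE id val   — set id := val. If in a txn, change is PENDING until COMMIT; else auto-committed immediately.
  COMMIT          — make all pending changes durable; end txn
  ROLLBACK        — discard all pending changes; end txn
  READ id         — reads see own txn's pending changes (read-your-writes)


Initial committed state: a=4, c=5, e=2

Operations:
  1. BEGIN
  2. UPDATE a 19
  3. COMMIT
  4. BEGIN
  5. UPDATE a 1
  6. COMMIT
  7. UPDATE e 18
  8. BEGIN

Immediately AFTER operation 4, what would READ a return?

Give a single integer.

Answer: 19

Derivation:
Initial committed: {a=4, c=5, e=2}
Op 1: BEGIN: in_txn=True, pending={}
Op 2: UPDATE a=19 (pending; pending now {a=19})
Op 3: COMMIT: merged ['a'] into committed; committed now {a=19, c=5, e=2}
Op 4: BEGIN: in_txn=True, pending={}
After op 4: visible(a) = 19 (pending={}, committed={a=19, c=5, e=2})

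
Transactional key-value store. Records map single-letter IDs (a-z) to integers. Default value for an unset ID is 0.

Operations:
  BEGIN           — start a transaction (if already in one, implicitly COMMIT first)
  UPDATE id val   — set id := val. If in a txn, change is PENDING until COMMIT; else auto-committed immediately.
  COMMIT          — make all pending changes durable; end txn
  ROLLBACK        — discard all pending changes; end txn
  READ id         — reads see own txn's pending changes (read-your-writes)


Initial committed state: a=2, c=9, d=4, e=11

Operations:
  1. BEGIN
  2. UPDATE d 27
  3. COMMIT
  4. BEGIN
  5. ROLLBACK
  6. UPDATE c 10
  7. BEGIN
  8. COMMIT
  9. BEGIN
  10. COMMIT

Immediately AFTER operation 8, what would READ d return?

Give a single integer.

Initial committed: {a=2, c=9, d=4, e=11}
Op 1: BEGIN: in_txn=True, pending={}
Op 2: UPDATE d=27 (pending; pending now {d=27})
Op 3: COMMIT: merged ['d'] into committed; committed now {a=2, c=9, d=27, e=11}
Op 4: BEGIN: in_txn=True, pending={}
Op 5: ROLLBACK: discarded pending []; in_txn=False
Op 6: UPDATE c=10 (auto-commit; committed c=10)
Op 7: BEGIN: in_txn=True, pending={}
Op 8: COMMIT: merged [] into committed; committed now {a=2, c=10, d=27, e=11}
After op 8: visible(d) = 27 (pending={}, committed={a=2, c=10, d=27, e=11})

Answer: 27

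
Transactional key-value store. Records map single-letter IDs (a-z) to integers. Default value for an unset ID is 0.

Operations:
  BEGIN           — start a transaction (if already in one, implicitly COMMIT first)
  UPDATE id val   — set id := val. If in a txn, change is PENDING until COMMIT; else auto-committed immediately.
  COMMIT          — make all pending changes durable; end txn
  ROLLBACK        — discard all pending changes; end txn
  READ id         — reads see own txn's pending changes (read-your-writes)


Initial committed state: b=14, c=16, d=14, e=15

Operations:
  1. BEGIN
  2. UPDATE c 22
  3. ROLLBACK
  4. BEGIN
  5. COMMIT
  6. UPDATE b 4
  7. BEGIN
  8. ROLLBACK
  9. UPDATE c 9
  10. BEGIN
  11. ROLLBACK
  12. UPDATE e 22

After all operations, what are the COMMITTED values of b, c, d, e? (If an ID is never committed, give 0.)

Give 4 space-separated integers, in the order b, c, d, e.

Initial committed: {b=14, c=16, d=14, e=15}
Op 1: BEGIN: in_txn=True, pending={}
Op 2: UPDATE c=22 (pending; pending now {c=22})
Op 3: ROLLBACK: discarded pending ['c']; in_txn=False
Op 4: BEGIN: in_txn=True, pending={}
Op 5: COMMIT: merged [] into committed; committed now {b=14, c=16, d=14, e=15}
Op 6: UPDATE b=4 (auto-commit; committed b=4)
Op 7: BEGIN: in_txn=True, pending={}
Op 8: ROLLBACK: discarded pending []; in_txn=False
Op 9: UPDATE c=9 (auto-commit; committed c=9)
Op 10: BEGIN: in_txn=True, pending={}
Op 11: ROLLBACK: discarded pending []; in_txn=False
Op 12: UPDATE e=22 (auto-commit; committed e=22)
Final committed: {b=4, c=9, d=14, e=22}

Answer: 4 9 14 22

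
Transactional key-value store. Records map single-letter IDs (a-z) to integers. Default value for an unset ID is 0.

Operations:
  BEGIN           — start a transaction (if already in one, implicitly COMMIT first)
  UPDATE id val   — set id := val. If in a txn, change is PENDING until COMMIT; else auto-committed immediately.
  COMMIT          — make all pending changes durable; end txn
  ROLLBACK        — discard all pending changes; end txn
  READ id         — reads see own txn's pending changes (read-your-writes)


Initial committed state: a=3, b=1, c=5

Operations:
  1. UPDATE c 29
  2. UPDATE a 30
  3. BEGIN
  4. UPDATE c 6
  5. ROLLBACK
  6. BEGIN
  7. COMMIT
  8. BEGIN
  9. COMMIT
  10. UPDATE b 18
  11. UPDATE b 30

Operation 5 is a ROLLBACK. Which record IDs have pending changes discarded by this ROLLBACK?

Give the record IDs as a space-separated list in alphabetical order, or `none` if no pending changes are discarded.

Initial committed: {a=3, b=1, c=5}
Op 1: UPDATE c=29 (auto-commit; committed c=29)
Op 2: UPDATE a=30 (auto-commit; committed a=30)
Op 3: BEGIN: in_txn=True, pending={}
Op 4: UPDATE c=6 (pending; pending now {c=6})
Op 5: ROLLBACK: discarded pending ['c']; in_txn=False
Op 6: BEGIN: in_txn=True, pending={}
Op 7: COMMIT: merged [] into committed; committed now {a=30, b=1, c=29}
Op 8: BEGIN: in_txn=True, pending={}
Op 9: COMMIT: merged [] into committed; committed now {a=30, b=1, c=29}
Op 10: UPDATE b=18 (auto-commit; committed b=18)
Op 11: UPDATE b=30 (auto-commit; committed b=30)
ROLLBACK at op 5 discards: ['c']

Answer: c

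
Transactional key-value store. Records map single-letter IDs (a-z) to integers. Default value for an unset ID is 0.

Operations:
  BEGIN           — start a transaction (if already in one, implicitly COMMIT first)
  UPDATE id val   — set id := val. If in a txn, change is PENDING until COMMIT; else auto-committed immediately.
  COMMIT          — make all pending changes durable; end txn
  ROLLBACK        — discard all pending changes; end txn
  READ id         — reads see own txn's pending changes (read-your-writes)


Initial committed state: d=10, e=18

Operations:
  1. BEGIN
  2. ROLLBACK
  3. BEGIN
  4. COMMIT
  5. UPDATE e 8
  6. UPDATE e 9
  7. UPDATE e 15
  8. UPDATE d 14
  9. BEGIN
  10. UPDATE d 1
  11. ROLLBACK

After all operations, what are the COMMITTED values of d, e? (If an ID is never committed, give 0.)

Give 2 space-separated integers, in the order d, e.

Answer: 14 15

Derivation:
Initial committed: {d=10, e=18}
Op 1: BEGIN: in_txn=True, pending={}
Op 2: ROLLBACK: discarded pending []; in_txn=False
Op 3: BEGIN: in_txn=True, pending={}
Op 4: COMMIT: merged [] into committed; committed now {d=10, e=18}
Op 5: UPDATE e=8 (auto-commit; committed e=8)
Op 6: UPDATE e=9 (auto-commit; committed e=9)
Op 7: UPDATE e=15 (auto-commit; committed e=15)
Op 8: UPDATE d=14 (auto-commit; committed d=14)
Op 9: BEGIN: in_txn=True, pending={}
Op 10: UPDATE d=1 (pending; pending now {d=1})
Op 11: ROLLBACK: discarded pending ['d']; in_txn=False
Final committed: {d=14, e=15}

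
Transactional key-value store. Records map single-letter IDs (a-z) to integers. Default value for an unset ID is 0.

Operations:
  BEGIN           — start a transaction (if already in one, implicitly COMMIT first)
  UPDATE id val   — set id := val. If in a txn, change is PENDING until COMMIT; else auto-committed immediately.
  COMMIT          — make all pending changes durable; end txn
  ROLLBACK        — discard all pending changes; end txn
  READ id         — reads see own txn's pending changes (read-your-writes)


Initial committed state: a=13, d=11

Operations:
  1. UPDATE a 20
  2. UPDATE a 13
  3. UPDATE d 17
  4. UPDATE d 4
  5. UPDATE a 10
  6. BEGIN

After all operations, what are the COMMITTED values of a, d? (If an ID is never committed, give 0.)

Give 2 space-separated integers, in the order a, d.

Answer: 10 4

Derivation:
Initial committed: {a=13, d=11}
Op 1: UPDATE a=20 (auto-commit; committed a=20)
Op 2: UPDATE a=13 (auto-commit; committed a=13)
Op 3: UPDATE d=17 (auto-commit; committed d=17)
Op 4: UPDATE d=4 (auto-commit; committed d=4)
Op 5: UPDATE a=10 (auto-commit; committed a=10)
Op 6: BEGIN: in_txn=True, pending={}
Final committed: {a=10, d=4}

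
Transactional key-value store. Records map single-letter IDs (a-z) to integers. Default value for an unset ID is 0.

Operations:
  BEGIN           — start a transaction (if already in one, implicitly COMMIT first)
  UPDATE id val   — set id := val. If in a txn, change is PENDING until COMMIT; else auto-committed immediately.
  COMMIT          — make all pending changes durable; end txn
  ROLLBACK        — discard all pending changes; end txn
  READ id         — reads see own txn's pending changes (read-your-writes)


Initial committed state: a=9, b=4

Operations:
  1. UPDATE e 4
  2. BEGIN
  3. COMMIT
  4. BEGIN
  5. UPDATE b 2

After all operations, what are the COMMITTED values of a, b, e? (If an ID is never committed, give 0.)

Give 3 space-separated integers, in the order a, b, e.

Answer: 9 4 4

Derivation:
Initial committed: {a=9, b=4}
Op 1: UPDATE e=4 (auto-commit; committed e=4)
Op 2: BEGIN: in_txn=True, pending={}
Op 3: COMMIT: merged [] into committed; committed now {a=9, b=4, e=4}
Op 4: BEGIN: in_txn=True, pending={}
Op 5: UPDATE b=2 (pending; pending now {b=2})
Final committed: {a=9, b=4, e=4}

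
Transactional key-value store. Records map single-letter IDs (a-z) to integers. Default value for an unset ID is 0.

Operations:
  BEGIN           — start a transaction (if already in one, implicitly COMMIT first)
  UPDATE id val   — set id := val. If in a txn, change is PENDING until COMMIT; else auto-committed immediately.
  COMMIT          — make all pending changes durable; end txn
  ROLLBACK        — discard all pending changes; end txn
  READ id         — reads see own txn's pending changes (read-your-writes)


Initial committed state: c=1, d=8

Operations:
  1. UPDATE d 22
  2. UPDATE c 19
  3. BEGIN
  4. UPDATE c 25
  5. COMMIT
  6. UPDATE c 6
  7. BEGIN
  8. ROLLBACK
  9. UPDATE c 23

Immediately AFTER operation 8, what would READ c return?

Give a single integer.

Answer: 6

Derivation:
Initial committed: {c=1, d=8}
Op 1: UPDATE d=22 (auto-commit; committed d=22)
Op 2: UPDATE c=19 (auto-commit; committed c=19)
Op 3: BEGIN: in_txn=True, pending={}
Op 4: UPDATE c=25 (pending; pending now {c=25})
Op 5: COMMIT: merged ['c'] into committed; committed now {c=25, d=22}
Op 6: UPDATE c=6 (auto-commit; committed c=6)
Op 7: BEGIN: in_txn=True, pending={}
Op 8: ROLLBACK: discarded pending []; in_txn=False
After op 8: visible(c) = 6 (pending={}, committed={c=6, d=22})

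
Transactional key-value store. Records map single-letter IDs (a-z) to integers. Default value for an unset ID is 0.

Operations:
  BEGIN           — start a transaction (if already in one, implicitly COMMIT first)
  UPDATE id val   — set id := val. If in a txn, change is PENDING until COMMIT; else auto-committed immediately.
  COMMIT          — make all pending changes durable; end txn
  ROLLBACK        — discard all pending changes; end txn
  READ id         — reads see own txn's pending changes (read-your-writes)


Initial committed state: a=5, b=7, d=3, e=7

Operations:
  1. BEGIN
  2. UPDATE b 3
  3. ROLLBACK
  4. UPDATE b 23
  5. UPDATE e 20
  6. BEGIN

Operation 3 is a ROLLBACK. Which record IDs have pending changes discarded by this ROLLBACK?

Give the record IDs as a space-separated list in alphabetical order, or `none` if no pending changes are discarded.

Initial committed: {a=5, b=7, d=3, e=7}
Op 1: BEGIN: in_txn=True, pending={}
Op 2: UPDATE b=3 (pending; pending now {b=3})
Op 3: ROLLBACK: discarded pending ['b']; in_txn=False
Op 4: UPDATE b=23 (auto-commit; committed b=23)
Op 5: UPDATE e=20 (auto-commit; committed e=20)
Op 6: BEGIN: in_txn=True, pending={}
ROLLBACK at op 3 discards: ['b']

Answer: b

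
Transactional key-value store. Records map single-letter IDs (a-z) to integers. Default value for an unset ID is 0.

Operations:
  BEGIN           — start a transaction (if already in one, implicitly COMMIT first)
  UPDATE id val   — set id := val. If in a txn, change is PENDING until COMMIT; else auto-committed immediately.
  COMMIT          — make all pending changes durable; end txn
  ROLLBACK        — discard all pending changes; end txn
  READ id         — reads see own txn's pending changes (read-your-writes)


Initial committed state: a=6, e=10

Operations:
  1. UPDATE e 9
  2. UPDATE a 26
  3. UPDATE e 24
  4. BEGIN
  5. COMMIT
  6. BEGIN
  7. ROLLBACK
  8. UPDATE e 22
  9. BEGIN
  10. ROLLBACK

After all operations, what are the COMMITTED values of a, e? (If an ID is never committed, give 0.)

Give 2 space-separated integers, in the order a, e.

Answer: 26 22

Derivation:
Initial committed: {a=6, e=10}
Op 1: UPDATE e=9 (auto-commit; committed e=9)
Op 2: UPDATE a=26 (auto-commit; committed a=26)
Op 3: UPDATE e=24 (auto-commit; committed e=24)
Op 4: BEGIN: in_txn=True, pending={}
Op 5: COMMIT: merged [] into committed; committed now {a=26, e=24}
Op 6: BEGIN: in_txn=True, pending={}
Op 7: ROLLBACK: discarded pending []; in_txn=False
Op 8: UPDATE e=22 (auto-commit; committed e=22)
Op 9: BEGIN: in_txn=True, pending={}
Op 10: ROLLBACK: discarded pending []; in_txn=False
Final committed: {a=26, e=22}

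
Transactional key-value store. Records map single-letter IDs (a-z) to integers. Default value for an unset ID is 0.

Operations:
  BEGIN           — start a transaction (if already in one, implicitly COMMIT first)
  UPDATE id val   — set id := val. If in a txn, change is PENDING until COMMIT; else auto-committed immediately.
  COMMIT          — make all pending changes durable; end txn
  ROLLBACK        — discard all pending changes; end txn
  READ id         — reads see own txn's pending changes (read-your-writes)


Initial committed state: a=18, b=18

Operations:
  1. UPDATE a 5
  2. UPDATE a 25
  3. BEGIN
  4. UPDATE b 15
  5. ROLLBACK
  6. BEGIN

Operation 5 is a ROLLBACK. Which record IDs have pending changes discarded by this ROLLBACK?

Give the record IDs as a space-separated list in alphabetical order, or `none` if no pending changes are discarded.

Answer: b

Derivation:
Initial committed: {a=18, b=18}
Op 1: UPDATE a=5 (auto-commit; committed a=5)
Op 2: UPDATE a=25 (auto-commit; committed a=25)
Op 3: BEGIN: in_txn=True, pending={}
Op 4: UPDATE b=15 (pending; pending now {b=15})
Op 5: ROLLBACK: discarded pending ['b']; in_txn=False
Op 6: BEGIN: in_txn=True, pending={}
ROLLBACK at op 5 discards: ['b']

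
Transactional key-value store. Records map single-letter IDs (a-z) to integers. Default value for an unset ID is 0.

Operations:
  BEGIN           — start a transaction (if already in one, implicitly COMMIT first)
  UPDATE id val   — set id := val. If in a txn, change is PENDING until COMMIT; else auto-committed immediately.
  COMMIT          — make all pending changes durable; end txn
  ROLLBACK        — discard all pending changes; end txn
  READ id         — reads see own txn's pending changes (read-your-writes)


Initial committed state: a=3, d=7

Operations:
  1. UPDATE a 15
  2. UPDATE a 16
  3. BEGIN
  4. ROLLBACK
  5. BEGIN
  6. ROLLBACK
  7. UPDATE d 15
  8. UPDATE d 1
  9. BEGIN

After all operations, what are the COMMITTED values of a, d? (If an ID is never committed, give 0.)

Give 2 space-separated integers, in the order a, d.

Initial committed: {a=3, d=7}
Op 1: UPDATE a=15 (auto-commit; committed a=15)
Op 2: UPDATE a=16 (auto-commit; committed a=16)
Op 3: BEGIN: in_txn=True, pending={}
Op 4: ROLLBACK: discarded pending []; in_txn=False
Op 5: BEGIN: in_txn=True, pending={}
Op 6: ROLLBACK: discarded pending []; in_txn=False
Op 7: UPDATE d=15 (auto-commit; committed d=15)
Op 8: UPDATE d=1 (auto-commit; committed d=1)
Op 9: BEGIN: in_txn=True, pending={}
Final committed: {a=16, d=1}

Answer: 16 1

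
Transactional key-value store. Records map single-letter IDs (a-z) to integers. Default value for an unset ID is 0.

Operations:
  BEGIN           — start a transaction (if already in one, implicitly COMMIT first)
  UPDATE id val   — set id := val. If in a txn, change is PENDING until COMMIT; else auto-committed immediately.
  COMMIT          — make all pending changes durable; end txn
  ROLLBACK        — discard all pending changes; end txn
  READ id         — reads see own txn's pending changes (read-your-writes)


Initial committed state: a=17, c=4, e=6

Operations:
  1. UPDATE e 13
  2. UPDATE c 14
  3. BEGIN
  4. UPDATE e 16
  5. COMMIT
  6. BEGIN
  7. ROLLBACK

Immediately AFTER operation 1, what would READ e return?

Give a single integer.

Initial committed: {a=17, c=4, e=6}
Op 1: UPDATE e=13 (auto-commit; committed e=13)
After op 1: visible(e) = 13 (pending={}, committed={a=17, c=4, e=13})

Answer: 13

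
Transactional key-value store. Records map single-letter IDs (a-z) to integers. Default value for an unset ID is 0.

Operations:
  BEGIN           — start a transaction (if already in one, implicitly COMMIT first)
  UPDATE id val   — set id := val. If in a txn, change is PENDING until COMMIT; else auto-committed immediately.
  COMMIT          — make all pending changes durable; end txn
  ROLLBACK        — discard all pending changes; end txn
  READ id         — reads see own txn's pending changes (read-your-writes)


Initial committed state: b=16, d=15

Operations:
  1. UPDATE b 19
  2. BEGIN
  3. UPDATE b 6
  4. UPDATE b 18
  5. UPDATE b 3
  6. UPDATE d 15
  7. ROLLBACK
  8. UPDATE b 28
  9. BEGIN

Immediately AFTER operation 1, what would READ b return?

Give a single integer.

Answer: 19

Derivation:
Initial committed: {b=16, d=15}
Op 1: UPDATE b=19 (auto-commit; committed b=19)
After op 1: visible(b) = 19 (pending={}, committed={b=19, d=15})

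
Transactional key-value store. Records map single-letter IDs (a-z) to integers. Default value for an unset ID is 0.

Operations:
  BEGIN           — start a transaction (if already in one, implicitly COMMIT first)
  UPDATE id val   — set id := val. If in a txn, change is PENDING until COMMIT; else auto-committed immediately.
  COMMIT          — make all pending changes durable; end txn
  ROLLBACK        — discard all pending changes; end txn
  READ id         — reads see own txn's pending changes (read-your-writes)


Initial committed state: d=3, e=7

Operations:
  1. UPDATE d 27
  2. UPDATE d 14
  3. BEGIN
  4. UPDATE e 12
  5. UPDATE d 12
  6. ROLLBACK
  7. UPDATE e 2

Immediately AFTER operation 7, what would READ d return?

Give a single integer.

Answer: 14

Derivation:
Initial committed: {d=3, e=7}
Op 1: UPDATE d=27 (auto-commit; committed d=27)
Op 2: UPDATE d=14 (auto-commit; committed d=14)
Op 3: BEGIN: in_txn=True, pending={}
Op 4: UPDATE e=12 (pending; pending now {e=12})
Op 5: UPDATE d=12 (pending; pending now {d=12, e=12})
Op 6: ROLLBACK: discarded pending ['d', 'e']; in_txn=False
Op 7: UPDATE e=2 (auto-commit; committed e=2)
After op 7: visible(d) = 14 (pending={}, committed={d=14, e=2})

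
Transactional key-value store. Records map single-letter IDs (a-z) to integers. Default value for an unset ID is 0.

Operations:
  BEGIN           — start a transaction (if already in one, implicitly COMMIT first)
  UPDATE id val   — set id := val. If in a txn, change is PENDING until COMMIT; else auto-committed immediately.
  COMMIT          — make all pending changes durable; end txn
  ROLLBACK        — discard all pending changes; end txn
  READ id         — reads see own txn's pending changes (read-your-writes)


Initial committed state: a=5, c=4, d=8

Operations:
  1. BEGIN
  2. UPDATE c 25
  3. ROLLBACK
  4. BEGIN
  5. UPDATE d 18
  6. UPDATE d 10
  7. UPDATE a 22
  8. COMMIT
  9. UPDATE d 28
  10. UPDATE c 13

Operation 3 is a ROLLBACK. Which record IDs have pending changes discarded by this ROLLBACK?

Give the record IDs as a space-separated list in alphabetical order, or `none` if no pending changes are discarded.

Initial committed: {a=5, c=4, d=8}
Op 1: BEGIN: in_txn=True, pending={}
Op 2: UPDATE c=25 (pending; pending now {c=25})
Op 3: ROLLBACK: discarded pending ['c']; in_txn=False
Op 4: BEGIN: in_txn=True, pending={}
Op 5: UPDATE d=18 (pending; pending now {d=18})
Op 6: UPDATE d=10 (pending; pending now {d=10})
Op 7: UPDATE a=22 (pending; pending now {a=22, d=10})
Op 8: COMMIT: merged ['a', 'd'] into committed; committed now {a=22, c=4, d=10}
Op 9: UPDATE d=28 (auto-commit; committed d=28)
Op 10: UPDATE c=13 (auto-commit; committed c=13)
ROLLBACK at op 3 discards: ['c']

Answer: c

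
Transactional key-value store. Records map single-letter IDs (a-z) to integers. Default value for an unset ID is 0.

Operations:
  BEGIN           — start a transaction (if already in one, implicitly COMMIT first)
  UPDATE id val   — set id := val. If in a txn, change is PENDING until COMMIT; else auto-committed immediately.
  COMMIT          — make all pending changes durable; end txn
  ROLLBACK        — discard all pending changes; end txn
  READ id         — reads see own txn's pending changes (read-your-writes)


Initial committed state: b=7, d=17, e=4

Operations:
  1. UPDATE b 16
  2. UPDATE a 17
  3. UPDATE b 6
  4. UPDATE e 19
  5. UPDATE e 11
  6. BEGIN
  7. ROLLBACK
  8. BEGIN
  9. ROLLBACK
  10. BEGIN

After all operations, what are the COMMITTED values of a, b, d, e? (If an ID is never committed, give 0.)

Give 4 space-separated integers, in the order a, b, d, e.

Initial committed: {b=7, d=17, e=4}
Op 1: UPDATE b=16 (auto-commit; committed b=16)
Op 2: UPDATE a=17 (auto-commit; committed a=17)
Op 3: UPDATE b=6 (auto-commit; committed b=6)
Op 4: UPDATE e=19 (auto-commit; committed e=19)
Op 5: UPDATE e=11 (auto-commit; committed e=11)
Op 6: BEGIN: in_txn=True, pending={}
Op 7: ROLLBACK: discarded pending []; in_txn=False
Op 8: BEGIN: in_txn=True, pending={}
Op 9: ROLLBACK: discarded pending []; in_txn=False
Op 10: BEGIN: in_txn=True, pending={}
Final committed: {a=17, b=6, d=17, e=11}

Answer: 17 6 17 11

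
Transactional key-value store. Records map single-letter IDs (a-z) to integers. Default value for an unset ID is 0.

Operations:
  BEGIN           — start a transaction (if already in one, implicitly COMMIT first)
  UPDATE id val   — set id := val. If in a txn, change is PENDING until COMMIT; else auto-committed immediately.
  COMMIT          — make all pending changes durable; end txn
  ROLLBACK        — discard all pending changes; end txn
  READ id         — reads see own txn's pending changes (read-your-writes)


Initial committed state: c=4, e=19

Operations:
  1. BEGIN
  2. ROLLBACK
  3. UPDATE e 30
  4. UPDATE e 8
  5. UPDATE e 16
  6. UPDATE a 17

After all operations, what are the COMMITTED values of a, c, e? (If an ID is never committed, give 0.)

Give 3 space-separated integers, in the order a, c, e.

Initial committed: {c=4, e=19}
Op 1: BEGIN: in_txn=True, pending={}
Op 2: ROLLBACK: discarded pending []; in_txn=False
Op 3: UPDATE e=30 (auto-commit; committed e=30)
Op 4: UPDATE e=8 (auto-commit; committed e=8)
Op 5: UPDATE e=16 (auto-commit; committed e=16)
Op 6: UPDATE a=17 (auto-commit; committed a=17)
Final committed: {a=17, c=4, e=16}

Answer: 17 4 16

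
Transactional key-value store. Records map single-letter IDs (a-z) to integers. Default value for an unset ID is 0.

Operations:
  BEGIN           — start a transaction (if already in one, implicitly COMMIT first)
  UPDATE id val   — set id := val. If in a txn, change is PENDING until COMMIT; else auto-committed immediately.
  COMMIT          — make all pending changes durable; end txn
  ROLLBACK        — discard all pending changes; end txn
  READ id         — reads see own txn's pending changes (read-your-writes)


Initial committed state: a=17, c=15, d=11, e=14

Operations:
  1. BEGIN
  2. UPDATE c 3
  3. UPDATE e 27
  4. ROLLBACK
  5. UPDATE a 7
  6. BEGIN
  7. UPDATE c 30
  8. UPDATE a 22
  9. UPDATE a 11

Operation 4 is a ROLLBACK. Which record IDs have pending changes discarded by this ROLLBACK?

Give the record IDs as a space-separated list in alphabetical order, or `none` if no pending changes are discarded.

Answer: c e

Derivation:
Initial committed: {a=17, c=15, d=11, e=14}
Op 1: BEGIN: in_txn=True, pending={}
Op 2: UPDATE c=3 (pending; pending now {c=3})
Op 3: UPDATE e=27 (pending; pending now {c=3, e=27})
Op 4: ROLLBACK: discarded pending ['c', 'e']; in_txn=False
Op 5: UPDATE a=7 (auto-commit; committed a=7)
Op 6: BEGIN: in_txn=True, pending={}
Op 7: UPDATE c=30 (pending; pending now {c=30})
Op 8: UPDATE a=22 (pending; pending now {a=22, c=30})
Op 9: UPDATE a=11 (pending; pending now {a=11, c=30})
ROLLBACK at op 4 discards: ['c', 'e']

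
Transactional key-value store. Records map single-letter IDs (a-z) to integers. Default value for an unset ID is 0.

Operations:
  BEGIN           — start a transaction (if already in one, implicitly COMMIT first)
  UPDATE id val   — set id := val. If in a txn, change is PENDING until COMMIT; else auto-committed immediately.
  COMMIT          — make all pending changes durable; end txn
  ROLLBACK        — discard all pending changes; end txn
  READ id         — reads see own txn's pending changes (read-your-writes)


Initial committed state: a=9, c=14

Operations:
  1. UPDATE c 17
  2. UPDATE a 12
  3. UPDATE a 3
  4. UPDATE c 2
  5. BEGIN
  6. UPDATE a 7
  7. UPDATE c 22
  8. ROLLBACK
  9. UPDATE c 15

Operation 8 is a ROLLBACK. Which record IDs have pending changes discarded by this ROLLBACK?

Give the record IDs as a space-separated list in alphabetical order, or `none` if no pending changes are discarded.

Initial committed: {a=9, c=14}
Op 1: UPDATE c=17 (auto-commit; committed c=17)
Op 2: UPDATE a=12 (auto-commit; committed a=12)
Op 3: UPDATE a=3 (auto-commit; committed a=3)
Op 4: UPDATE c=2 (auto-commit; committed c=2)
Op 5: BEGIN: in_txn=True, pending={}
Op 6: UPDATE a=7 (pending; pending now {a=7})
Op 7: UPDATE c=22 (pending; pending now {a=7, c=22})
Op 8: ROLLBACK: discarded pending ['a', 'c']; in_txn=False
Op 9: UPDATE c=15 (auto-commit; committed c=15)
ROLLBACK at op 8 discards: ['a', 'c']

Answer: a c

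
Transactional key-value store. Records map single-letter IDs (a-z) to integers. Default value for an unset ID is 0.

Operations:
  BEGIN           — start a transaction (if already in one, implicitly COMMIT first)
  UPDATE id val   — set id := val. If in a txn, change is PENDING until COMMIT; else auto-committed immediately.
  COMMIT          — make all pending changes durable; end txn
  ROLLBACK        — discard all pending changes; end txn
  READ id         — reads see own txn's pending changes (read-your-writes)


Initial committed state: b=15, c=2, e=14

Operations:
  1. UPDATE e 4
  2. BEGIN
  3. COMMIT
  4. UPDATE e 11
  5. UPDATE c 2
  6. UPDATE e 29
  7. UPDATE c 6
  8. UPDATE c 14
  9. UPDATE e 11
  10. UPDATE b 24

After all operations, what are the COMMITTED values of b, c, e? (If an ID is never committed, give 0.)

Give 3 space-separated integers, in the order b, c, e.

Answer: 24 14 11

Derivation:
Initial committed: {b=15, c=2, e=14}
Op 1: UPDATE e=4 (auto-commit; committed e=4)
Op 2: BEGIN: in_txn=True, pending={}
Op 3: COMMIT: merged [] into committed; committed now {b=15, c=2, e=4}
Op 4: UPDATE e=11 (auto-commit; committed e=11)
Op 5: UPDATE c=2 (auto-commit; committed c=2)
Op 6: UPDATE e=29 (auto-commit; committed e=29)
Op 7: UPDATE c=6 (auto-commit; committed c=6)
Op 8: UPDATE c=14 (auto-commit; committed c=14)
Op 9: UPDATE e=11 (auto-commit; committed e=11)
Op 10: UPDATE b=24 (auto-commit; committed b=24)
Final committed: {b=24, c=14, e=11}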